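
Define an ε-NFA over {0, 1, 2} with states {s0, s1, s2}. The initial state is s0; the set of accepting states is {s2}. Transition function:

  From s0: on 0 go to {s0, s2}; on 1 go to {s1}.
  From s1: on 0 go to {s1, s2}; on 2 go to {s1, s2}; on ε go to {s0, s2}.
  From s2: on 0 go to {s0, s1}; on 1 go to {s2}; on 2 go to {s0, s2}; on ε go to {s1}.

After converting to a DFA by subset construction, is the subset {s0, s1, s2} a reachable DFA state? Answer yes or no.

Start state of the DFA: {s0} (ε-closure of the NFA start).
{s0} --0--> {s0, s1, s2}  [new]
{s0} --1--> {s0, s1, s2}  [seen]
{s0} --2--> ∅  [new]
{s0, s1, s2} --0--> {s0, s1, s2}  [seen]
{s0, s1, s2} --1--> {s0, s1, s2}  [seen]
{s0, s1, s2} --2--> {s0, s1, s2}  [seen]
∅ --0--> ∅  [seen]
∅ --1--> ∅  [seen]
∅ --2--> ∅  [seen]
Reachable DFA states: {s0}, {s0, s1, s2}, ∅.
{s0, s1, s2} is among them.

yes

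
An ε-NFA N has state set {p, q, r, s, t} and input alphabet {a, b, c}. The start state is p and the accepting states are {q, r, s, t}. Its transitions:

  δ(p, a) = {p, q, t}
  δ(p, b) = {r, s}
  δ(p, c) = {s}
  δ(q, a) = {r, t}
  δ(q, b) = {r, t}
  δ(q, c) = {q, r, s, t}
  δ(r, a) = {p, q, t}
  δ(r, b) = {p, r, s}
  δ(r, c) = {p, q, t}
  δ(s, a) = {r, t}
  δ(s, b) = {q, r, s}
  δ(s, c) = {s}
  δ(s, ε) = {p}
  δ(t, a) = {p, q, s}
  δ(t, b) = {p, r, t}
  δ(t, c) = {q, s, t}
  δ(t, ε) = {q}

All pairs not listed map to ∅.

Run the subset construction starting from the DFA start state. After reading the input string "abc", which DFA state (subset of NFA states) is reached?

Start: {p}.
δ(p,a) = {p, q, t}.
Union: {p, q, t}.
After a: {p, q, t}.
δ(p,b) = {r, s}; δ(q,b) = {r, t}; δ(t,b) = {p, r, t}.
Union: {p, r, s, t}.
ε-closure gives {p, q, r, s, t}.
After b: {p, q, r, s, t}.
δ(p,c) = {s}; δ(q,c) = {q, r, s, t}; δ(r,c) = {p, q, t}; δ(s,c) = {s}; δ(t,c) = {q, s, t}.
Union: {p, q, r, s, t}.
After c: {p, q, r, s, t}.

{p, q, r, s, t}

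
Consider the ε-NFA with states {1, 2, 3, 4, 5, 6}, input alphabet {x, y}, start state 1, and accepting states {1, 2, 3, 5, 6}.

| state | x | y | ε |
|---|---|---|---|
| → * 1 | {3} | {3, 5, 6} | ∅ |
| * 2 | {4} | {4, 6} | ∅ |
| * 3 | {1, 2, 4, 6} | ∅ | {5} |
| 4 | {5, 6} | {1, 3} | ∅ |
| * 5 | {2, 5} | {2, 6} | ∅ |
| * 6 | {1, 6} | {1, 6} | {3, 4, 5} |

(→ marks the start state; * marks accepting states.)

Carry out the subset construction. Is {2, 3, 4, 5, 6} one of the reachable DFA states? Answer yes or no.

Start state of the DFA: {1} (ε-closure of the NFA start).
{1} --x--> {3, 5}  [new]
{1} --y--> {3, 4, 5, 6}  [new]
{3, 5} --x--> {1, 2, 3, 4, 5, 6}  [new]
{3, 5} --y--> {2, 3, 4, 5, 6}  [new]
{3, 4, 5, 6} --x--> {1, 2, 3, 4, 5, 6}  [seen]
{3, 4, 5, 6} --y--> {1, 2, 3, 4, 5, 6}  [seen]
{1, 2, 3, 4, 5, 6} --x--> {1, 2, 3, 4, 5, 6}  [seen]
{1, 2, 3, 4, 5, 6} --y--> {1, 2, 3, 4, 5, 6}  [seen]
{2, 3, 4, 5, 6} --x--> {1, 2, 3, 4, 5, 6}  [seen]
{2, 3, 4, 5, 6} --y--> {1, 2, 3, 4, 5, 6}  [seen]
Reachable DFA states: {1}, {3, 5}, {3, 4, 5, 6}, {1, 2, 3, 4, 5, 6}, {2, 3, 4, 5, 6}.
{2, 3, 4, 5, 6} is among them.

yes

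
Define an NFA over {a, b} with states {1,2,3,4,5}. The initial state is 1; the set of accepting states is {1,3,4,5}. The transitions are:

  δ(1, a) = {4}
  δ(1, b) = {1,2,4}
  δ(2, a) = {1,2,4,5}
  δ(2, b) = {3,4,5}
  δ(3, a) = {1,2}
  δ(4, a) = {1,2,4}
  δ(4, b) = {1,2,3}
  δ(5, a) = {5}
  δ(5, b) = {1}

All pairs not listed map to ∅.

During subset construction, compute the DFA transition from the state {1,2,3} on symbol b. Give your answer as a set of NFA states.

δ(1,b) = {1,2,4}; δ(2,b) = {3,4,5}; δ(3,b) = ∅.
Union: {1,2,3,4,5}.

{1,2,3,4,5}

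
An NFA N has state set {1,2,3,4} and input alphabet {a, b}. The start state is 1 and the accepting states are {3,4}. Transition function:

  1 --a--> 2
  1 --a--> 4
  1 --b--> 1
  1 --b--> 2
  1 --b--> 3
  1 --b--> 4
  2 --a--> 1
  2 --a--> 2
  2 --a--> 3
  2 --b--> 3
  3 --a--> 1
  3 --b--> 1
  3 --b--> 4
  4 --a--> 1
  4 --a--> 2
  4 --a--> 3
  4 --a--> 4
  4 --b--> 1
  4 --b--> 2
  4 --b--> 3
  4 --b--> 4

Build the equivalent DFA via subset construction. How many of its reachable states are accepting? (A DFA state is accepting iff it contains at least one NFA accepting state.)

Start state of the DFA: {1}.
{1} --a--> {2,4}  [new]
{1} --b--> {1,2,3,4}  [new]
{2,4} --a--> {1,2,3,4}  [seen]
{2,4} --b--> {1,2,3,4}  [seen]
{1,2,3,4} --a--> {1,2,3,4}  [seen]
{1,2,3,4} --b--> {1,2,3,4}  [seen]
Reachable DFA states: {1}, {2,4}, {1,2,3,4}.
Accepting DFA states (contain an NFA accepting state): {2,4}, {1,2,3,4}.

2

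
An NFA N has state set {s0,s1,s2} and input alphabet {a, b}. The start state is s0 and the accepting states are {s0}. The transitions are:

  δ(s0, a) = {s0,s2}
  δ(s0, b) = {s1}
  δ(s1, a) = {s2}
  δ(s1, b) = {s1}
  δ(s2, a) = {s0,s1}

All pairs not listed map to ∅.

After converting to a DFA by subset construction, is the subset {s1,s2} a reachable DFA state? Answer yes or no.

Start state of the DFA: {s0}.
{s0} --a--> {s0,s2}  [new]
{s0} --b--> {s1}  [new]
{s0,s2} --a--> {s0,s1,s2}  [new]
{s0,s2} --b--> {s1}  [seen]
{s1} --a--> {s2}  [new]
{s1} --b--> {s1}  [seen]
{s0,s1,s2} --a--> {s0,s1,s2}  [seen]
{s0,s1,s2} --b--> {s1}  [seen]
{s2} --a--> {s0,s1}  [new]
{s2} --b--> ∅  [new]
{s0,s1} --a--> {s0,s2}  [seen]
{s0,s1} --b--> {s1}  [seen]
∅ --a--> ∅  [seen]
∅ --b--> ∅  [seen]
Reachable DFA states: {s0}, {s0,s2}, {s1}, {s0,s1,s2}, {s2}, {s0,s1}, ∅.
{s1,s2} is not among them.

no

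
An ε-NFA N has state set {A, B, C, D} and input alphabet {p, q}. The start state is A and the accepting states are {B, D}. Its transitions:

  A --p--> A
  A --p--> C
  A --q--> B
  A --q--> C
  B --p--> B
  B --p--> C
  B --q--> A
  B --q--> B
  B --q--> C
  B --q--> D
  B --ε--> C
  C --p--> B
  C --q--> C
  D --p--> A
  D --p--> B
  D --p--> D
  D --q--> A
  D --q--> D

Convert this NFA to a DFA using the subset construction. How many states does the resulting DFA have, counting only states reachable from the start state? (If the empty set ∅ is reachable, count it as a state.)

5

Start state of the DFA: {A} (ε-closure of the NFA start).
{A} --p--> {A, C}  [new]
{A} --q--> {B, C}  [new]
{A, C} --p--> {A, B, C}  [new]
{A, C} --q--> {B, C}  [seen]
{B, C} --p--> {B, C}  [seen]
{B, C} --q--> {A, B, C, D}  [new]
{A, B, C} --p--> {A, B, C}  [seen]
{A, B, C} --q--> {A, B, C, D}  [seen]
{A, B, C, D} --p--> {A, B, C, D}  [seen]
{A, B, C, D} --q--> {A, B, C, D}  [seen]
Reachable DFA states: {A}, {A, C}, {B, C}, {A, B, C}, {A, B, C, D}.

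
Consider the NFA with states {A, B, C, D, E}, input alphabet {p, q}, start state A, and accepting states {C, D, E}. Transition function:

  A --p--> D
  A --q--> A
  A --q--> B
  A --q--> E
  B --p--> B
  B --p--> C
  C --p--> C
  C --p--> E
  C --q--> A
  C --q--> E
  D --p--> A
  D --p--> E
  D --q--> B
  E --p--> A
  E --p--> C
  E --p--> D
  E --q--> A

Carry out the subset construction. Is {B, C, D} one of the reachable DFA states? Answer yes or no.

no

Start state of the DFA: {A}.
{A} --p--> {D}  [new]
{A} --q--> {A, B, E}  [new]
{D} --p--> {A, E}  [new]
{D} --q--> {B}  [new]
{A, B, E} --p--> {A, B, C, D}  [new]
{A, B, E} --q--> {A, B, E}  [seen]
{A, E} --p--> {A, C, D}  [new]
{A, E} --q--> {A, B, E}  [seen]
{B} --p--> {B, C}  [new]
{B} --q--> ∅  [new]
{A, B, C, D} --p--> {A, B, C, D, E}  [new]
{A, B, C, D} --q--> {A, B, E}  [seen]
{A, C, D} --p--> {A, C, D, E}  [new]
{A, C, D} --q--> {A, B, E}  [seen]
{B, C} --p--> {B, C, E}  [new]
{B, C} --q--> {A, E}  [seen]
∅ --p--> ∅  [seen]
∅ --q--> ∅  [seen]
{A, B, C, D, E} --p--> {A, B, C, D, E}  [seen]
{A, B, C, D, E} --q--> {A, B, E}  [seen]
{A, C, D, E} --p--> {A, C, D, E}  [seen]
{A, C, D, E} --q--> {A, B, E}  [seen]
{B, C, E} --p--> {A, B, C, D, E}  [seen]
{B, C, E} --q--> {A, E}  [seen]
Reachable DFA states: {A}, {D}, {A, B, E}, {A, E}, {B}, {A, B, C, D}, {A, C, D}, {B, C}, ∅, {A, B, C, D, E}, {A, C, D, E}, {B, C, E}.
{B, C, D} is not among them.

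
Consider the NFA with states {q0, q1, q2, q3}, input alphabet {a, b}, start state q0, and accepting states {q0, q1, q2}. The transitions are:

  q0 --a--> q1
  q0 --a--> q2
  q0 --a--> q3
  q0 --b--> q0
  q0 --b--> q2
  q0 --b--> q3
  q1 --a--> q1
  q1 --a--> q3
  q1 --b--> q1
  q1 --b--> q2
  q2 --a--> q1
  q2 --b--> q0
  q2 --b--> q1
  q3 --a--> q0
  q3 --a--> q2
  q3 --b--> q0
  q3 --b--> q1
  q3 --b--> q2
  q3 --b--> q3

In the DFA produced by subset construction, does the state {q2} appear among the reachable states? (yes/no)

Start state of the DFA: {q0}.
{q0} --a--> {q1, q2, q3}  [new]
{q0} --b--> {q0, q2, q3}  [new]
{q1, q2, q3} --a--> {q0, q1, q2, q3}  [new]
{q1, q2, q3} --b--> {q0, q1, q2, q3}  [seen]
{q0, q2, q3} --a--> {q0, q1, q2, q3}  [seen]
{q0, q2, q3} --b--> {q0, q1, q2, q3}  [seen]
{q0, q1, q2, q3} --a--> {q0, q1, q2, q3}  [seen]
{q0, q1, q2, q3} --b--> {q0, q1, q2, q3}  [seen]
Reachable DFA states: {q0}, {q1, q2, q3}, {q0, q2, q3}, {q0, q1, q2, q3}.
{q2} is not among them.

no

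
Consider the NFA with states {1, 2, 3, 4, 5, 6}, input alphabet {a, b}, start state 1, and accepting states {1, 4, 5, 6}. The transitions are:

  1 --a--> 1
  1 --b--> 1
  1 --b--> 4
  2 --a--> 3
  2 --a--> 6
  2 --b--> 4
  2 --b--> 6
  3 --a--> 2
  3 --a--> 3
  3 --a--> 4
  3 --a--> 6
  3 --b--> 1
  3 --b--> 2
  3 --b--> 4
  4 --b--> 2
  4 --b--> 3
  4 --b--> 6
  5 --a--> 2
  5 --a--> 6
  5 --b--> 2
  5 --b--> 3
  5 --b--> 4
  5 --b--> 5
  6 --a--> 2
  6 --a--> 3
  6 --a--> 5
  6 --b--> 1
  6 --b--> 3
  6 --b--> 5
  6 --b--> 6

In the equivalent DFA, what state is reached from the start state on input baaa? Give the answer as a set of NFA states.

{1}

Start: {1}.
δ(1,b) = {1, 4}.
Union: {1, 4}.
After b: {1, 4}.
δ(1,a) = {1}; δ(4,a) = ∅.
Union: {1}.
After a: {1}.
δ(1,a) = {1}.
Union: {1}.
After a: {1}.
δ(1,a) = {1}.
Union: {1}.
After a: {1}.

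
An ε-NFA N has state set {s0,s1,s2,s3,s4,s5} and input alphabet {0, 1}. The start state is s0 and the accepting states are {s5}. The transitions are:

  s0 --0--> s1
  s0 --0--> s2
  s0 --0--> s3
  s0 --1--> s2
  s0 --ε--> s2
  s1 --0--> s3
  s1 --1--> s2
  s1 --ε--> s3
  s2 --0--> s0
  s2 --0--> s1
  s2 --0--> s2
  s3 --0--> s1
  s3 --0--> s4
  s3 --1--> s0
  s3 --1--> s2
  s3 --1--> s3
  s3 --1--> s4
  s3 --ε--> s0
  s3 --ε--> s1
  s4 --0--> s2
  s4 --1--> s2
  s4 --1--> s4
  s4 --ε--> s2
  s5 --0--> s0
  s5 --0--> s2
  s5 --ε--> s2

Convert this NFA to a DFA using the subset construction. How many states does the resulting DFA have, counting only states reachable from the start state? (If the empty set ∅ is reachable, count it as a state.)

Start state of the DFA: {s0,s2} (ε-closure of the NFA start).
{s0,s2} --0--> {s0,s1,s2,s3}  [new]
{s0,s2} --1--> {s2}  [new]
{s0,s1,s2,s3} --0--> {s0,s1,s2,s3,s4}  [new]
{s0,s1,s2,s3} --1--> {s0,s1,s2,s3,s4}  [seen]
{s2} --0--> {s0,s1,s2,s3}  [seen]
{s2} --1--> ∅  [new]
{s0,s1,s2,s3,s4} --0--> {s0,s1,s2,s3,s4}  [seen]
{s0,s1,s2,s3,s4} --1--> {s0,s1,s2,s3,s4}  [seen]
∅ --0--> ∅  [seen]
∅ --1--> ∅  [seen]
Reachable DFA states: {s0,s2}, {s0,s1,s2,s3}, {s2}, {s0,s1,s2,s3,s4}, ∅.

5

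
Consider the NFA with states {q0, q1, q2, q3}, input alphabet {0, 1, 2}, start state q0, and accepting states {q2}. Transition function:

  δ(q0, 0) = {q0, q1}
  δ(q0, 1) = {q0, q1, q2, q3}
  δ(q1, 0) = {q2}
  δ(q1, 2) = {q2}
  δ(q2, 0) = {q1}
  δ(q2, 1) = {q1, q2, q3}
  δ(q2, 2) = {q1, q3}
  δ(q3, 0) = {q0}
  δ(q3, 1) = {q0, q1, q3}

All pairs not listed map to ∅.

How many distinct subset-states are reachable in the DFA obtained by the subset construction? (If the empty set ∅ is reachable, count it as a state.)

Start state of the DFA: {q0}.
{q0} --0--> {q0, q1}  [new]
{q0} --1--> {q0, q1, q2, q3}  [new]
{q0} --2--> ∅  [new]
{q0, q1} --0--> {q0, q1, q2}  [new]
{q0, q1} --1--> {q0, q1, q2, q3}  [seen]
{q0, q1} --2--> {q2}  [new]
{q0, q1, q2, q3} --0--> {q0, q1, q2}  [seen]
{q0, q1, q2, q3} --1--> {q0, q1, q2, q3}  [seen]
{q0, q1, q2, q3} --2--> {q1, q2, q3}  [new]
∅ --0--> ∅  [seen]
∅ --1--> ∅  [seen]
∅ --2--> ∅  [seen]
{q0, q1, q2} --0--> {q0, q1, q2}  [seen]
{q0, q1, q2} --1--> {q0, q1, q2, q3}  [seen]
{q0, q1, q2} --2--> {q1, q2, q3}  [seen]
{q2} --0--> {q1}  [new]
{q2} --1--> {q1, q2, q3}  [seen]
{q2} --2--> {q1, q3}  [new]
{q1, q2, q3} --0--> {q0, q1, q2}  [seen]
{q1, q2, q3} --1--> {q0, q1, q2, q3}  [seen]
{q1, q2, q3} --2--> {q1, q2, q3}  [seen]
{q1} --0--> {q2}  [seen]
{q1} --1--> ∅  [seen]
{q1} --2--> {q2}  [seen]
{q1, q3} --0--> {q0, q2}  [new]
{q1, q3} --1--> {q0, q1, q3}  [new]
{q1, q3} --2--> {q2}  [seen]
{q0, q2} --0--> {q0, q1}  [seen]
{q0, q2} --1--> {q0, q1, q2, q3}  [seen]
{q0, q2} --2--> {q1, q3}  [seen]
{q0, q1, q3} --0--> {q0, q1, q2}  [seen]
{q0, q1, q3} --1--> {q0, q1, q2, q3}  [seen]
{q0, q1, q3} --2--> {q2}  [seen]
Reachable DFA states: {q0}, {q0, q1}, {q0, q1, q2, q3}, ∅, {q0, q1, q2}, {q2}, {q1, q2, q3}, {q1}, {q1, q3}, {q0, q2}, {q0, q1, q3}.

11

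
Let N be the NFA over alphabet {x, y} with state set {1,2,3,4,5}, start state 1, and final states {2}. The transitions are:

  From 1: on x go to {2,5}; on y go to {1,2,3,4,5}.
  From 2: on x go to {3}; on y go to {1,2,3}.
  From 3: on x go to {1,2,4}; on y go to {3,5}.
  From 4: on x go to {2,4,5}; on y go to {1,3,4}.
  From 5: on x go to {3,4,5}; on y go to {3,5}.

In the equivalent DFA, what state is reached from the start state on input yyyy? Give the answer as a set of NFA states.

{1,2,3,4,5}

Start: {1}.
δ(1,y) = {1,2,3,4,5}.
Union: {1,2,3,4,5}.
After y: {1,2,3,4,5}.
δ(1,y) = {1,2,3,4,5}; δ(2,y) = {1,2,3}; δ(3,y) = {3,5}; δ(4,y) = {1,3,4}; δ(5,y) = {3,5}.
Union: {1,2,3,4,5}.
After y: {1,2,3,4,5}.
δ(1,y) = {1,2,3,4,5}; δ(2,y) = {1,2,3}; δ(3,y) = {3,5}; δ(4,y) = {1,3,4}; δ(5,y) = {3,5}.
Union: {1,2,3,4,5}.
After y: {1,2,3,4,5}.
δ(1,y) = {1,2,3,4,5}; δ(2,y) = {1,2,3}; δ(3,y) = {3,5}; δ(4,y) = {1,3,4}; δ(5,y) = {3,5}.
Union: {1,2,3,4,5}.
After y: {1,2,3,4,5}.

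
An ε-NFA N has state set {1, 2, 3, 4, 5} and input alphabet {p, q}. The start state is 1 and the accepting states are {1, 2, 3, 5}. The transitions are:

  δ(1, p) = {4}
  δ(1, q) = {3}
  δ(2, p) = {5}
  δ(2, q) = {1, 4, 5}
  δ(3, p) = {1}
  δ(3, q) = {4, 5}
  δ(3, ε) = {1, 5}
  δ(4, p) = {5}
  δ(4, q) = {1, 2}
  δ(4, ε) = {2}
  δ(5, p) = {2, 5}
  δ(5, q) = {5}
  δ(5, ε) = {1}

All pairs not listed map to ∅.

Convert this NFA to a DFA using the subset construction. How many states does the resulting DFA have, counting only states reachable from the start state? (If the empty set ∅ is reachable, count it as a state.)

Start state of the DFA: {1} (ε-closure of the NFA start).
{1} --p--> {2, 4}  [new]
{1} --q--> {1, 3, 5}  [new]
{2, 4} --p--> {1, 5}  [new]
{2, 4} --q--> {1, 2, 4, 5}  [new]
{1, 3, 5} --p--> {1, 2, 4, 5}  [seen]
{1, 3, 5} --q--> {1, 2, 3, 4, 5}  [new]
{1, 5} --p--> {1, 2, 4, 5}  [seen]
{1, 5} --q--> {1, 3, 5}  [seen]
{1, 2, 4, 5} --p--> {1, 2, 4, 5}  [seen]
{1, 2, 4, 5} --q--> {1, 2, 3, 4, 5}  [seen]
{1, 2, 3, 4, 5} --p--> {1, 2, 4, 5}  [seen]
{1, 2, 3, 4, 5} --q--> {1, 2, 3, 4, 5}  [seen]
Reachable DFA states: {1}, {2, 4}, {1, 3, 5}, {1, 5}, {1, 2, 4, 5}, {1, 2, 3, 4, 5}.

6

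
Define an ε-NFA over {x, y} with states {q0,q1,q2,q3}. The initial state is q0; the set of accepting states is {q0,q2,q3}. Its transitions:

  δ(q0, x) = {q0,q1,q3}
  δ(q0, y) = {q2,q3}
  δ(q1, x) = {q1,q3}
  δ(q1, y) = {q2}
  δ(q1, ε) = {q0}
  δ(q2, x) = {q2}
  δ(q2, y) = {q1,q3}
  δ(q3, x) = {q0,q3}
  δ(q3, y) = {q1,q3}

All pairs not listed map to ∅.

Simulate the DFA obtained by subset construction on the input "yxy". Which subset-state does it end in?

Start: {q0}.
δ(q0,y) = {q2,q3}.
Union: {q2,q3}.
After y: {q2,q3}.
δ(q2,x) = {q2}; δ(q3,x) = {q0,q3}.
Union: {q0,q2,q3}.
After x: {q0,q2,q3}.
δ(q0,y) = {q2,q3}; δ(q2,y) = {q1,q3}; δ(q3,y) = {q1,q3}.
Union: {q1,q2,q3}.
ε-closure gives {q0,q1,q2,q3}.
After y: {q0,q1,q2,q3}.

{q0,q1,q2,q3}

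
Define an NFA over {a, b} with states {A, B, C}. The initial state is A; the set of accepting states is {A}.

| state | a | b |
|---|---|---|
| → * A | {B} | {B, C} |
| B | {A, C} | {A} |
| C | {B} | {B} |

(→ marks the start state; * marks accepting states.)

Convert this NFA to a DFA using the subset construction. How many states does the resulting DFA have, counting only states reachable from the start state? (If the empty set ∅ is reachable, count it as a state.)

6

Start state of the DFA: {A}.
{A} --a--> {B}  [new]
{A} --b--> {B, C}  [new]
{B} --a--> {A, C}  [new]
{B} --b--> {A}  [seen]
{B, C} --a--> {A, B, C}  [new]
{B, C} --b--> {A, B}  [new]
{A, C} --a--> {B}  [seen]
{A, C} --b--> {B, C}  [seen]
{A, B, C} --a--> {A, B, C}  [seen]
{A, B, C} --b--> {A, B, C}  [seen]
{A, B} --a--> {A, B, C}  [seen]
{A, B} --b--> {A, B, C}  [seen]
Reachable DFA states: {A}, {B}, {B, C}, {A, C}, {A, B, C}, {A, B}.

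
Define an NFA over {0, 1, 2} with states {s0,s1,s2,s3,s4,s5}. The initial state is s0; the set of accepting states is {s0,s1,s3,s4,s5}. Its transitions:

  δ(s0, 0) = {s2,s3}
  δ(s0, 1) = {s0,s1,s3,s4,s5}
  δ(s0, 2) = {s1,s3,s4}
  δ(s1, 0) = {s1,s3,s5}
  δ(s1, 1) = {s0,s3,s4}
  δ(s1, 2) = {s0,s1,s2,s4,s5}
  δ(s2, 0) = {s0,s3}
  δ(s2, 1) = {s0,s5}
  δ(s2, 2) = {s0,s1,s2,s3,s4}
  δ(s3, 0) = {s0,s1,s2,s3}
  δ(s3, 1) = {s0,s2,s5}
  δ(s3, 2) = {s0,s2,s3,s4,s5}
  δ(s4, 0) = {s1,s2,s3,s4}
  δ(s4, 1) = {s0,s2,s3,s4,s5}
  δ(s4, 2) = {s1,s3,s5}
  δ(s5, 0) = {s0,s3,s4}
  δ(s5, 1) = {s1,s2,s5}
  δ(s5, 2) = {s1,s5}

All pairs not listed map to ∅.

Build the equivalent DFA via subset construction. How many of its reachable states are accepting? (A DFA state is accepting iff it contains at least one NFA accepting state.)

Start state of the DFA: {s0}.
{s0} --0--> {s2,s3}  [new]
{s0} --1--> {s0,s1,s3,s4,s5}  [new]
{s0} --2--> {s1,s3,s4}  [new]
{s2,s3} --0--> {s0,s1,s2,s3}  [new]
{s2,s3} --1--> {s0,s2,s5}  [new]
{s2,s3} --2--> {s0,s1,s2,s3,s4,s5}  [new]
{s0,s1,s3,s4,s5} --0--> {s0,s1,s2,s3,s4,s5}  [seen]
{s0,s1,s3,s4,s5} --1--> {s0,s1,s2,s3,s4,s5}  [seen]
{s0,s1,s3,s4,s5} --2--> {s0,s1,s2,s3,s4,s5}  [seen]
{s1,s3,s4} --0--> {s0,s1,s2,s3,s4,s5}  [seen]
{s1,s3,s4} --1--> {s0,s2,s3,s4,s5}  [new]
{s1,s3,s4} --2--> {s0,s1,s2,s3,s4,s5}  [seen]
{s0,s1,s2,s3} --0--> {s0,s1,s2,s3,s5}  [new]
{s0,s1,s2,s3} --1--> {s0,s1,s2,s3,s4,s5}  [seen]
{s0,s1,s2,s3} --2--> {s0,s1,s2,s3,s4,s5}  [seen]
{s0,s2,s5} --0--> {s0,s2,s3,s4}  [new]
{s0,s2,s5} --1--> {s0,s1,s2,s3,s4,s5}  [seen]
{s0,s2,s5} --2--> {s0,s1,s2,s3,s4,s5}  [seen]
{s0,s1,s2,s3,s4,s5} --0--> {s0,s1,s2,s3,s4,s5}  [seen]
{s0,s1,s2,s3,s4,s5} --1--> {s0,s1,s2,s3,s4,s5}  [seen]
{s0,s1,s2,s3,s4,s5} --2--> {s0,s1,s2,s3,s4,s5}  [seen]
{s0,s2,s3,s4,s5} --0--> {s0,s1,s2,s3,s4}  [new]
{s0,s2,s3,s4,s5} --1--> {s0,s1,s2,s3,s4,s5}  [seen]
{s0,s2,s3,s4,s5} --2--> {s0,s1,s2,s3,s4,s5}  [seen]
{s0,s1,s2,s3,s5} --0--> {s0,s1,s2,s3,s4,s5}  [seen]
{s0,s1,s2,s3,s5} --1--> {s0,s1,s2,s3,s4,s5}  [seen]
{s0,s1,s2,s3,s5} --2--> {s0,s1,s2,s3,s4,s5}  [seen]
{s0,s2,s3,s4} --0--> {s0,s1,s2,s3,s4}  [seen]
{s0,s2,s3,s4} --1--> {s0,s1,s2,s3,s4,s5}  [seen]
{s0,s2,s3,s4} --2--> {s0,s1,s2,s3,s4,s5}  [seen]
{s0,s1,s2,s3,s4} --0--> {s0,s1,s2,s3,s4,s5}  [seen]
{s0,s1,s2,s3,s4} --1--> {s0,s1,s2,s3,s4,s5}  [seen]
{s0,s1,s2,s3,s4} --2--> {s0,s1,s2,s3,s4,s5}  [seen]
Reachable DFA states: {s0}, {s2,s3}, {s0,s1,s3,s4,s5}, {s1,s3,s4}, {s0,s1,s2,s3}, {s0,s2,s5}, {s0,s1,s2,s3,s4,s5}, {s0,s2,s3,s4,s5}, {s0,s1,s2,s3,s5}, {s0,s2,s3,s4}, {s0,s1,s2,s3,s4}.
Accepting DFA states (contain an NFA accepting state): {s0}, {s2,s3}, {s0,s1,s3,s4,s5}, {s1,s3,s4}, {s0,s1,s2,s3}, {s0,s2,s5}, {s0,s1,s2,s3,s4,s5}, {s0,s2,s3,s4,s5}, {s0,s1,s2,s3,s5}, {s0,s2,s3,s4}, {s0,s1,s2,s3,s4}.

11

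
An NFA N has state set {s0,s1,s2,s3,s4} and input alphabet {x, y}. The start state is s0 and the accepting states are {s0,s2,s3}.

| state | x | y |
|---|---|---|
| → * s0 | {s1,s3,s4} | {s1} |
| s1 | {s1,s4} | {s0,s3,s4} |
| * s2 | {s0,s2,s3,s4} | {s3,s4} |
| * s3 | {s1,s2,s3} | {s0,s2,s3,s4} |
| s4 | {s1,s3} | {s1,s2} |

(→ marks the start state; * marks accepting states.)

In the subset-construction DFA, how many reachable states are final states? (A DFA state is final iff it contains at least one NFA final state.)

5

Start state of the DFA: {s0}.
{s0} --x--> {s1,s3,s4}  [new]
{s0} --y--> {s1}  [new]
{s1,s3,s4} --x--> {s1,s2,s3,s4}  [new]
{s1,s3,s4} --y--> {s0,s1,s2,s3,s4}  [new]
{s1} --x--> {s1,s4}  [new]
{s1} --y--> {s0,s3,s4}  [new]
{s1,s2,s3,s4} --x--> {s0,s1,s2,s3,s4}  [seen]
{s1,s2,s3,s4} --y--> {s0,s1,s2,s3,s4}  [seen]
{s0,s1,s2,s3,s4} --x--> {s0,s1,s2,s3,s4}  [seen]
{s0,s1,s2,s3,s4} --y--> {s0,s1,s2,s3,s4}  [seen]
{s1,s4} --x--> {s1,s3,s4}  [seen]
{s1,s4} --y--> {s0,s1,s2,s3,s4}  [seen]
{s0,s3,s4} --x--> {s1,s2,s3,s4}  [seen]
{s0,s3,s4} --y--> {s0,s1,s2,s3,s4}  [seen]
Reachable DFA states: {s0}, {s1,s3,s4}, {s1}, {s1,s2,s3,s4}, {s0,s1,s2,s3,s4}, {s1,s4}, {s0,s3,s4}.
Accepting DFA states (contain an NFA accepting state): {s0}, {s1,s3,s4}, {s1,s2,s3,s4}, {s0,s1,s2,s3,s4}, {s0,s3,s4}.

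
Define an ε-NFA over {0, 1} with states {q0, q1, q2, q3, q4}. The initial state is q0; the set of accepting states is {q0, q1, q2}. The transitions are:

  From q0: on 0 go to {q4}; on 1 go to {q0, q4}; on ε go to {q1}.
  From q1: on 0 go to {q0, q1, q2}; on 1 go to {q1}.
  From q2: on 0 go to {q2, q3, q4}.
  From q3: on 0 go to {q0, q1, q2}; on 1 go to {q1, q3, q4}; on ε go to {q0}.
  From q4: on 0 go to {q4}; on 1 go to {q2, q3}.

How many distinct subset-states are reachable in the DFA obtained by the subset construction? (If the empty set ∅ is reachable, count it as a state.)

4

Start state of the DFA: {q0, q1} (ε-closure of the NFA start).
{q0, q1} --0--> {q0, q1, q2, q4}  [new]
{q0, q1} --1--> {q0, q1, q4}  [new]
{q0, q1, q2, q4} --0--> {q0, q1, q2, q3, q4}  [new]
{q0, q1, q2, q4} --1--> {q0, q1, q2, q3, q4}  [seen]
{q0, q1, q4} --0--> {q0, q1, q2, q4}  [seen]
{q0, q1, q4} --1--> {q0, q1, q2, q3, q4}  [seen]
{q0, q1, q2, q3, q4} --0--> {q0, q1, q2, q3, q4}  [seen]
{q0, q1, q2, q3, q4} --1--> {q0, q1, q2, q3, q4}  [seen]
Reachable DFA states: {q0, q1}, {q0, q1, q2, q4}, {q0, q1, q4}, {q0, q1, q2, q3, q4}.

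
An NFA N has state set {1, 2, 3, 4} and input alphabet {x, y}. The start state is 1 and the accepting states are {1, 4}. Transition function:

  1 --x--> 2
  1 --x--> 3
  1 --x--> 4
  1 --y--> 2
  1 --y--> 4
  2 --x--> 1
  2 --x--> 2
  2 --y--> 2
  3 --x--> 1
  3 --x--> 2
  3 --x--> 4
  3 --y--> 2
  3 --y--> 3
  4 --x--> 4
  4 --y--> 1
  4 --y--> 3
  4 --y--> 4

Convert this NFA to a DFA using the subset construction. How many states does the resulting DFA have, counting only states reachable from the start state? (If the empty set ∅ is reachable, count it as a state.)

5

Start state of the DFA: {1}.
{1} --x--> {2, 3, 4}  [new]
{1} --y--> {2, 4}  [new]
{2, 3, 4} --x--> {1, 2, 4}  [new]
{2, 3, 4} --y--> {1, 2, 3, 4}  [new]
{2, 4} --x--> {1, 2, 4}  [seen]
{2, 4} --y--> {1, 2, 3, 4}  [seen]
{1, 2, 4} --x--> {1, 2, 3, 4}  [seen]
{1, 2, 4} --y--> {1, 2, 3, 4}  [seen]
{1, 2, 3, 4} --x--> {1, 2, 3, 4}  [seen]
{1, 2, 3, 4} --y--> {1, 2, 3, 4}  [seen]
Reachable DFA states: {1}, {2, 3, 4}, {2, 4}, {1, 2, 4}, {1, 2, 3, 4}.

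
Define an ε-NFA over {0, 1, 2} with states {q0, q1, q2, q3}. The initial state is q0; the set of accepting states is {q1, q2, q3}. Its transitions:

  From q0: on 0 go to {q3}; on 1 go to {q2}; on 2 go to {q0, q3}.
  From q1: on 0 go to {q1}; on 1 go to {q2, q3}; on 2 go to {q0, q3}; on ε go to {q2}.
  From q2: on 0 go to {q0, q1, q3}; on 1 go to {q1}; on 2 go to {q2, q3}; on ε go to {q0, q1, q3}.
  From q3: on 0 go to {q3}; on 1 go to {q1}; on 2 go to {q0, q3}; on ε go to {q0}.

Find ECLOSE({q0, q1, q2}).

Begin with {q0, q1, q2}.
q2 →ε {q0, q1, q3}; add q3.
ε-closure = {q0, q1, q2, q3}.

{q0, q1, q2, q3}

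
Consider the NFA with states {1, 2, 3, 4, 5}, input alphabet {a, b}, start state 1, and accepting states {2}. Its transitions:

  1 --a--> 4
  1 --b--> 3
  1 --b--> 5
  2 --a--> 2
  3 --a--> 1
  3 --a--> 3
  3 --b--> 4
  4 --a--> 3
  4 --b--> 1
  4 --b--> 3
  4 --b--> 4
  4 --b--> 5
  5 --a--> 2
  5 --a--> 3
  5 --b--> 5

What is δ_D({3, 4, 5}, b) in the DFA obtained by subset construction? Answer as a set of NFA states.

{1, 3, 4, 5}

δ(3,b) = {4}; δ(4,b) = {1, 3, 4, 5}; δ(5,b) = {5}.
Union: {1, 3, 4, 5}.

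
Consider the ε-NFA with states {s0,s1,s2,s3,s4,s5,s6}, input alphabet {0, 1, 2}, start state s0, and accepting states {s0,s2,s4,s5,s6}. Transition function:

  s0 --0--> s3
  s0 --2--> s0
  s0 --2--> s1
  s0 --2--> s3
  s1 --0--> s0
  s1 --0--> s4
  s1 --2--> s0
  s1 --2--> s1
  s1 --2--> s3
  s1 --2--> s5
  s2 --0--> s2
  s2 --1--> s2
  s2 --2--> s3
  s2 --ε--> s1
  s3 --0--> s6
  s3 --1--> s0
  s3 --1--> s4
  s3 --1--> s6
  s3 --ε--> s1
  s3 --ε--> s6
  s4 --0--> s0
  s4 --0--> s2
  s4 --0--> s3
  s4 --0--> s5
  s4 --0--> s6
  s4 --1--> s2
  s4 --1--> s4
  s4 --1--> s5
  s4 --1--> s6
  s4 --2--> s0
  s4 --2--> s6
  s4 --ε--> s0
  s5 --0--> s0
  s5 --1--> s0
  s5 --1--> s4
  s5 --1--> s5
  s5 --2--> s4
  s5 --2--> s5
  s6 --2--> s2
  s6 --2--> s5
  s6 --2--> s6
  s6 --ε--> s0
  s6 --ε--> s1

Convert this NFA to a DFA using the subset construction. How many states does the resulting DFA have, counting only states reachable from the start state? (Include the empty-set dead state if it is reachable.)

Start state of the DFA: {s0} (ε-closure of the NFA start).
{s0} --0--> {s0,s1,s3,s6}  [new]
{s0} --1--> ∅  [new]
{s0} --2--> {s0,s1,s3,s6}  [seen]
{s0,s1,s3,s6} --0--> {s0,s1,s3,s4,s6}  [new]
{s0,s1,s3,s6} --1--> {s0,s1,s4,s6}  [new]
{s0,s1,s3,s6} --2--> {s0,s1,s2,s3,s5,s6}  [new]
∅ --0--> ∅  [seen]
∅ --1--> ∅  [seen]
∅ --2--> ∅  [seen]
{s0,s1,s3,s4,s6} --0--> {s0,s1,s2,s3,s4,s5,s6}  [new]
{s0,s1,s3,s4,s6} --1--> {s0,s1,s2,s4,s5,s6}  [new]
{s0,s1,s3,s4,s6} --2--> {s0,s1,s2,s3,s5,s6}  [seen]
{s0,s1,s4,s6} --0--> {s0,s1,s2,s3,s4,s5,s6}  [seen]
{s0,s1,s4,s6} --1--> {s0,s1,s2,s4,s5,s6}  [seen]
{s0,s1,s4,s6} --2--> {s0,s1,s2,s3,s5,s6}  [seen]
{s0,s1,s2,s3,s5,s6} --0--> {s0,s1,s2,s3,s4,s6}  [new]
{s0,s1,s2,s3,s5,s6} --1--> {s0,s1,s2,s4,s5,s6}  [seen]
{s0,s1,s2,s3,s5,s6} --2--> {s0,s1,s2,s3,s4,s5,s6}  [seen]
{s0,s1,s2,s3,s4,s5,s6} --0--> {s0,s1,s2,s3,s4,s5,s6}  [seen]
{s0,s1,s2,s3,s4,s5,s6} --1--> {s0,s1,s2,s4,s5,s6}  [seen]
{s0,s1,s2,s3,s4,s5,s6} --2--> {s0,s1,s2,s3,s4,s5,s6}  [seen]
{s0,s1,s2,s4,s5,s6} --0--> {s0,s1,s2,s3,s4,s5,s6}  [seen]
{s0,s1,s2,s4,s5,s6} --1--> {s0,s1,s2,s4,s5,s6}  [seen]
{s0,s1,s2,s4,s5,s6} --2--> {s0,s1,s2,s3,s4,s5,s6}  [seen]
{s0,s1,s2,s3,s4,s6} --0--> {s0,s1,s2,s3,s4,s5,s6}  [seen]
{s0,s1,s2,s3,s4,s6} --1--> {s0,s1,s2,s4,s5,s6}  [seen]
{s0,s1,s2,s3,s4,s6} --2--> {s0,s1,s2,s3,s5,s6}  [seen]
Reachable DFA states: {s0}, {s0,s1,s3,s6}, ∅, {s0,s1,s3,s4,s6}, {s0,s1,s4,s6}, {s0,s1,s2,s3,s5,s6}, {s0,s1,s2,s3,s4,s5,s6}, {s0,s1,s2,s4,s5,s6}, {s0,s1,s2,s3,s4,s6}.

9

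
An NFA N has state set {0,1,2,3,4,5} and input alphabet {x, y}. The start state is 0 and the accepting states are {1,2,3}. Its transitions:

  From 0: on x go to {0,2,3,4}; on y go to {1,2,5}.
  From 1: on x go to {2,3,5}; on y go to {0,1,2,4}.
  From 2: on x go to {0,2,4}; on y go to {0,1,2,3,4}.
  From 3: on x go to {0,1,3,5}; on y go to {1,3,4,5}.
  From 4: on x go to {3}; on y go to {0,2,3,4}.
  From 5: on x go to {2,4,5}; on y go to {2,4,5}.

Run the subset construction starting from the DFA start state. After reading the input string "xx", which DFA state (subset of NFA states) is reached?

Start: {0}.
δ(0,x) = {0,2,3,4}.
Union: {0,2,3,4}.
After x: {0,2,3,4}.
δ(0,x) = {0,2,3,4}; δ(2,x) = {0,2,4}; δ(3,x) = {0,1,3,5}; δ(4,x) = {3}.
Union: {0,1,2,3,4,5}.
After x: {0,1,2,3,4,5}.

{0,1,2,3,4,5}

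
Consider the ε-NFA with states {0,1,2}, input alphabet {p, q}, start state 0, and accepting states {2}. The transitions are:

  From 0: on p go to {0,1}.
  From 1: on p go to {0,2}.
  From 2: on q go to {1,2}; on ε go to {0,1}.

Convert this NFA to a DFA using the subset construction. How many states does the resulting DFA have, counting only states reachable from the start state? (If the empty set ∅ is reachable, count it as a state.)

Start state of the DFA: {0} (ε-closure of the NFA start).
{0} --p--> {0,1}  [new]
{0} --q--> ∅  [new]
{0,1} --p--> {0,1,2}  [new]
{0,1} --q--> ∅  [seen]
∅ --p--> ∅  [seen]
∅ --q--> ∅  [seen]
{0,1,2} --p--> {0,1,2}  [seen]
{0,1,2} --q--> {0,1,2}  [seen]
Reachable DFA states: {0}, {0,1}, ∅, {0,1,2}.

4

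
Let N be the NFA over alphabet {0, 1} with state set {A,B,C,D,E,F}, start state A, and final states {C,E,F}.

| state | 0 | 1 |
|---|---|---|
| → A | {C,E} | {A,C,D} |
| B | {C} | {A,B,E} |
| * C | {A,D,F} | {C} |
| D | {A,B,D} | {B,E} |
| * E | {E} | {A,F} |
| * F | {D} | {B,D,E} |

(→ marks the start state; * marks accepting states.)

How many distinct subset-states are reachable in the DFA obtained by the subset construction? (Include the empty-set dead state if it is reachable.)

Start state of the DFA: {A}.
{A} --0--> {C,E}  [new]
{A} --1--> {A,C,D}  [new]
{C,E} --0--> {A,D,E,F}  [new]
{C,E} --1--> {A,C,F}  [new]
{A,C,D} --0--> {A,B,C,D,E,F}  [new]
{A,C,D} --1--> {A,B,C,D,E}  [new]
{A,D,E,F} --0--> {A,B,C,D,E}  [seen]
{A,D,E,F} --1--> {A,B,C,D,E,F}  [seen]
{A,C,F} --0--> {A,C,D,E,F}  [new]
{A,C,F} --1--> {A,B,C,D,E}  [seen]
{A,B,C,D,E,F} --0--> {A,B,C,D,E,F}  [seen]
{A,B,C,D,E,F} --1--> {A,B,C,D,E,F}  [seen]
{A,B,C,D,E} --0--> {A,B,C,D,E,F}  [seen]
{A,B,C,D,E} --1--> {A,B,C,D,E,F}  [seen]
{A,C,D,E,F} --0--> {A,B,C,D,E,F}  [seen]
{A,C,D,E,F} --1--> {A,B,C,D,E,F}  [seen]
Reachable DFA states: {A}, {C,E}, {A,C,D}, {A,D,E,F}, {A,C,F}, {A,B,C,D,E,F}, {A,B,C,D,E}, {A,C,D,E,F}.

8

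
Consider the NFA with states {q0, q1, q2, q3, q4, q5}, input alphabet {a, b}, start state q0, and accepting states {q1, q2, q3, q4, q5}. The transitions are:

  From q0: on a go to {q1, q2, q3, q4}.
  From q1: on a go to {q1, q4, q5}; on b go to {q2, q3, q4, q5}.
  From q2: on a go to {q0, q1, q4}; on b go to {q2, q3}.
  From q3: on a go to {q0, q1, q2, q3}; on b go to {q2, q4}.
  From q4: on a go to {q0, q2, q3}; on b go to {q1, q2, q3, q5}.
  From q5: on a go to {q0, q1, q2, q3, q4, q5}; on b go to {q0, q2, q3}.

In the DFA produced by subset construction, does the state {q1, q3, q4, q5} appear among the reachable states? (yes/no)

Start state of the DFA: {q0}.
{q0} --a--> {q1, q2, q3, q4}  [new]
{q0} --b--> ∅  [new]
{q1, q2, q3, q4} --a--> {q0, q1, q2, q3, q4, q5}  [new]
{q1, q2, q3, q4} --b--> {q1, q2, q3, q4, q5}  [new]
∅ --a--> ∅  [seen]
∅ --b--> ∅  [seen]
{q0, q1, q2, q3, q4, q5} --a--> {q0, q1, q2, q3, q4, q5}  [seen]
{q0, q1, q2, q3, q4, q5} --b--> {q0, q1, q2, q3, q4, q5}  [seen]
{q1, q2, q3, q4, q5} --a--> {q0, q1, q2, q3, q4, q5}  [seen]
{q1, q2, q3, q4, q5} --b--> {q0, q1, q2, q3, q4, q5}  [seen]
Reachable DFA states: {q0}, {q1, q2, q3, q4}, ∅, {q0, q1, q2, q3, q4, q5}, {q1, q2, q3, q4, q5}.
{q1, q3, q4, q5} is not among them.

no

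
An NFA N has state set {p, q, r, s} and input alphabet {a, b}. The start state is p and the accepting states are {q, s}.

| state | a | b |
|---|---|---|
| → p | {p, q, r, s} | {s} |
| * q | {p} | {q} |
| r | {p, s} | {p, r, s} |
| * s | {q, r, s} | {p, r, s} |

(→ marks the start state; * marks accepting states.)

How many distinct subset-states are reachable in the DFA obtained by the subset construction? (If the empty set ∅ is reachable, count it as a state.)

Start state of the DFA: {p}.
{p} --a--> {p, q, r, s}  [new]
{p} --b--> {s}  [new]
{p, q, r, s} --a--> {p, q, r, s}  [seen]
{p, q, r, s} --b--> {p, q, r, s}  [seen]
{s} --a--> {q, r, s}  [new]
{s} --b--> {p, r, s}  [new]
{q, r, s} --a--> {p, q, r, s}  [seen]
{q, r, s} --b--> {p, q, r, s}  [seen]
{p, r, s} --a--> {p, q, r, s}  [seen]
{p, r, s} --b--> {p, r, s}  [seen]
Reachable DFA states: {p}, {p, q, r, s}, {s}, {q, r, s}, {p, r, s}.

5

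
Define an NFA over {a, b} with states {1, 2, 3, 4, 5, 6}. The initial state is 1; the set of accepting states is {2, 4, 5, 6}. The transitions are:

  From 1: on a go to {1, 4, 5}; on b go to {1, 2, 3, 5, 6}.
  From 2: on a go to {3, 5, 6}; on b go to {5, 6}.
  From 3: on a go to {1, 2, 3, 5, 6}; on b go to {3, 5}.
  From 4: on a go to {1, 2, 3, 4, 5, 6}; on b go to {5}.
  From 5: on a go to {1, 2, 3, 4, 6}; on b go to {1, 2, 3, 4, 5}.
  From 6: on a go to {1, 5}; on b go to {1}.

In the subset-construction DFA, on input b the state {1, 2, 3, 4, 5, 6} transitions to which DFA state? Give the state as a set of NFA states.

δ(1,b) = {1, 2, 3, 5, 6}; δ(2,b) = {5, 6}; δ(3,b) = {3, 5}; δ(4,b) = {5}; δ(5,b) = {1, 2, 3, 4, 5}; δ(6,b) = {1}.
Union: {1, 2, 3, 4, 5, 6}.

{1, 2, 3, 4, 5, 6}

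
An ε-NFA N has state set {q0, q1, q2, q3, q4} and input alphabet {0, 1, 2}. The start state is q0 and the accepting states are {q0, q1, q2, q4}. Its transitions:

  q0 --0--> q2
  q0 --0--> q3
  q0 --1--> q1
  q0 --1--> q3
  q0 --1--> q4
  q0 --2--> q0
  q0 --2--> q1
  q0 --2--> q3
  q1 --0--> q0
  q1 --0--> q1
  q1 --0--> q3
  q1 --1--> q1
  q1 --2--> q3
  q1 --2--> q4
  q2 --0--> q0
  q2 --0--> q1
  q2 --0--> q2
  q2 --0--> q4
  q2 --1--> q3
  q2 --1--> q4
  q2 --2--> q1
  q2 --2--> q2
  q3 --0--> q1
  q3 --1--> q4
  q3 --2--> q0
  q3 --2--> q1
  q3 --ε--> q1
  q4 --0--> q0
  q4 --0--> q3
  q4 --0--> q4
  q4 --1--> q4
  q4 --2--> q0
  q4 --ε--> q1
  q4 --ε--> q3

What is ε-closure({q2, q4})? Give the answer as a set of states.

Begin with {q2, q4}.
q4 →ε {q1, q3}; add q1, q3.
ε-closure = {q1, q2, q3, q4}.

{q1, q2, q3, q4}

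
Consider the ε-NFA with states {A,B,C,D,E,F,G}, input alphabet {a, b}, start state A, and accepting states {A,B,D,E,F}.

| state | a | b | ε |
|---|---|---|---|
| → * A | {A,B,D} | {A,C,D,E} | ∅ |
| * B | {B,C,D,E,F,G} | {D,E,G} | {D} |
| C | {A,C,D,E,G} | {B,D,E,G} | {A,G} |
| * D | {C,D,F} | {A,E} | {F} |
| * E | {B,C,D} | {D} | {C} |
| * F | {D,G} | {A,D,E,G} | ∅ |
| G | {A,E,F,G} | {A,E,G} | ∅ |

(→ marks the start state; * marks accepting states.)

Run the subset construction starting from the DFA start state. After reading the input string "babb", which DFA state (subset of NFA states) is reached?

Start: {A}.
δ(A,b) = {A,C,D,E}.
Union: {A,C,D,E}.
ε-closure gives {A,C,D,E,F,G}.
After b: {A,C,D,E,F,G}.
δ(A,a) = {A,B,D}; δ(C,a) = {A,C,D,E,G}; δ(D,a) = {C,D,F}; δ(E,a) = {B,C,D}; δ(F,a) = {D,G}; δ(G,a) = {A,E,F,G}.
Union: {A,B,C,D,E,F,G}.
After a: {A,B,C,D,E,F,G}.
δ(A,b) = {A,C,D,E}; δ(B,b) = {D,E,G}; δ(C,b) = {B,D,E,G}; δ(D,b) = {A,E}; δ(E,b) = {D}; δ(F,b) = {A,D,E,G}; δ(G,b) = {A,E,G}.
Union: {A,B,C,D,E,G}.
ε-closure gives {A,B,C,D,E,F,G}.
After b: {A,B,C,D,E,F,G}.
δ(A,b) = {A,C,D,E}; δ(B,b) = {D,E,G}; δ(C,b) = {B,D,E,G}; δ(D,b) = {A,E}; δ(E,b) = {D}; δ(F,b) = {A,D,E,G}; δ(G,b) = {A,E,G}.
Union: {A,B,C,D,E,G}.
ε-closure gives {A,B,C,D,E,F,G}.
After b: {A,B,C,D,E,F,G}.

{A,B,C,D,E,F,G}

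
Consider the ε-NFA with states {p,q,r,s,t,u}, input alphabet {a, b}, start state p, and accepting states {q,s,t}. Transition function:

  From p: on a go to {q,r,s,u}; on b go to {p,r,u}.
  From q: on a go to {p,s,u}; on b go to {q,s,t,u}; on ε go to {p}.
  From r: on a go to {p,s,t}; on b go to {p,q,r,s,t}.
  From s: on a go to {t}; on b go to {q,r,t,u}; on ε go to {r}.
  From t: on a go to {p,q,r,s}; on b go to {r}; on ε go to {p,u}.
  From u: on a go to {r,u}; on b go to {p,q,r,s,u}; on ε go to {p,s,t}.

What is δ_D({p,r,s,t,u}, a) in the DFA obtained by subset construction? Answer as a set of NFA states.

{p,q,r,s,t,u}

δ(p,a) = {q,r,s,u}; δ(r,a) = {p,s,t}; δ(s,a) = {t}; δ(t,a) = {p,q,r,s}; δ(u,a) = {r,u}.
Union: {p,q,r,s,t,u}.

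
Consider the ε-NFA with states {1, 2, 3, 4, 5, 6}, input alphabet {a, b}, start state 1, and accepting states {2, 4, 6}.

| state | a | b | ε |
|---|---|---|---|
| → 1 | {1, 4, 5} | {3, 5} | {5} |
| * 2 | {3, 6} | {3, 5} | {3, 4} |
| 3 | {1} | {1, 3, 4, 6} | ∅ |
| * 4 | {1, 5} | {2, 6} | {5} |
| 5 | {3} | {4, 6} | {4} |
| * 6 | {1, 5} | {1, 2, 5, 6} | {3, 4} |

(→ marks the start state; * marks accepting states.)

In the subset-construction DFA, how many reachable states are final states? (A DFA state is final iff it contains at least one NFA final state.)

Start state of the DFA: {1, 4, 5} (ε-closure of the NFA start).
{1, 4, 5} --a--> {1, 3, 4, 5}  [new]
{1, 4, 5} --b--> {2, 3, 4, 5, 6}  [new]
{1, 3, 4, 5} --a--> {1, 3, 4, 5}  [seen]
{1, 3, 4, 5} --b--> {1, 2, 3, 4, 5, 6}  [new]
{2, 3, 4, 5, 6} --a--> {1, 3, 4, 5, 6}  [new]
{2, 3, 4, 5, 6} --b--> {1, 2, 3, 4, 5, 6}  [seen]
{1, 2, 3, 4, 5, 6} --a--> {1, 3, 4, 5, 6}  [seen]
{1, 2, 3, 4, 5, 6} --b--> {1, 2, 3, 4, 5, 6}  [seen]
{1, 3, 4, 5, 6} --a--> {1, 3, 4, 5}  [seen]
{1, 3, 4, 5, 6} --b--> {1, 2, 3, 4, 5, 6}  [seen]
Reachable DFA states: {1, 4, 5}, {1, 3, 4, 5}, {2, 3, 4, 5, 6}, {1, 2, 3, 4, 5, 6}, {1, 3, 4, 5, 6}.
Accepting DFA states (contain an NFA accepting state): {1, 4, 5}, {1, 3, 4, 5}, {2, 3, 4, 5, 6}, {1, 2, 3, 4, 5, 6}, {1, 3, 4, 5, 6}.

5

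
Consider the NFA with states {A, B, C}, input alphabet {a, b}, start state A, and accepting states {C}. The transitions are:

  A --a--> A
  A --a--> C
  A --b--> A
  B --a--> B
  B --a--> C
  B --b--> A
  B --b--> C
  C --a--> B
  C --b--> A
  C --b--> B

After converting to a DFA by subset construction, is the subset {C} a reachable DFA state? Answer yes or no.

Start state of the DFA: {A}.
{A} --a--> {A, C}  [new]
{A} --b--> {A}  [seen]
{A, C} --a--> {A, B, C}  [new]
{A, C} --b--> {A, B}  [new]
{A, B, C} --a--> {A, B, C}  [seen]
{A, B, C} --b--> {A, B, C}  [seen]
{A, B} --a--> {A, B, C}  [seen]
{A, B} --b--> {A, C}  [seen]
Reachable DFA states: {A}, {A, C}, {A, B, C}, {A, B}.
{C} is not among them.

no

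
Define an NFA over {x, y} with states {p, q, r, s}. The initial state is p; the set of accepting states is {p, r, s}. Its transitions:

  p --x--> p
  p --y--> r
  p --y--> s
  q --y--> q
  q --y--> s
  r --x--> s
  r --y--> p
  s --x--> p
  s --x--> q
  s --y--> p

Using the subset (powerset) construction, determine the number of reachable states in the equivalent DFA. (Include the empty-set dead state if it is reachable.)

Start state of the DFA: {p}.
{p} --x--> {p}  [seen]
{p} --y--> {r, s}  [new]
{r, s} --x--> {p, q, s}  [new]
{r, s} --y--> {p}  [seen]
{p, q, s} --x--> {p, q}  [new]
{p, q, s} --y--> {p, q, r, s}  [new]
{p, q} --x--> {p}  [seen]
{p, q} --y--> {q, r, s}  [new]
{p, q, r, s} --x--> {p, q, s}  [seen]
{p, q, r, s} --y--> {p, q, r, s}  [seen]
{q, r, s} --x--> {p, q, s}  [seen]
{q, r, s} --y--> {p, q, s}  [seen]
Reachable DFA states: {p}, {r, s}, {p, q, s}, {p, q}, {p, q, r, s}, {q, r, s}.

6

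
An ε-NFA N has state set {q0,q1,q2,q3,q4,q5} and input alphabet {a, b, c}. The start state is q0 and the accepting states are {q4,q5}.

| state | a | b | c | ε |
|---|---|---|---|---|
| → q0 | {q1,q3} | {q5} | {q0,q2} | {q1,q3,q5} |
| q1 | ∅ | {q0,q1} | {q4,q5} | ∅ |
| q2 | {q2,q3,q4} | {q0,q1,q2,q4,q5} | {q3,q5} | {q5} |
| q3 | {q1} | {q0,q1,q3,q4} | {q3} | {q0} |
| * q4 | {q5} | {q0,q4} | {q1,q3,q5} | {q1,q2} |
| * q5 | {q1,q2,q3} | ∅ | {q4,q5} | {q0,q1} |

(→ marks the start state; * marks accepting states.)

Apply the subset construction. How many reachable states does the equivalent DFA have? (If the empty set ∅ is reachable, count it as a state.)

3

Start state of the DFA: {q0,q1,q3,q5} (ε-closure of the NFA start).
{q0,q1,q3,q5} --a--> {q0,q1,q2,q3,q5}  [new]
{q0,q1,q3,q5} --b--> {q0,q1,q2,q3,q4,q5}  [new]
{q0,q1,q3,q5} --c--> {q0,q1,q2,q3,q4,q5}  [seen]
{q0,q1,q2,q3,q5} --a--> {q0,q1,q2,q3,q4,q5}  [seen]
{q0,q1,q2,q3,q5} --b--> {q0,q1,q2,q3,q4,q5}  [seen]
{q0,q1,q2,q3,q5} --c--> {q0,q1,q2,q3,q4,q5}  [seen]
{q0,q1,q2,q3,q4,q5} --a--> {q0,q1,q2,q3,q4,q5}  [seen]
{q0,q1,q2,q3,q4,q5} --b--> {q0,q1,q2,q3,q4,q5}  [seen]
{q0,q1,q2,q3,q4,q5} --c--> {q0,q1,q2,q3,q4,q5}  [seen]
Reachable DFA states: {q0,q1,q3,q5}, {q0,q1,q2,q3,q5}, {q0,q1,q2,q3,q4,q5}.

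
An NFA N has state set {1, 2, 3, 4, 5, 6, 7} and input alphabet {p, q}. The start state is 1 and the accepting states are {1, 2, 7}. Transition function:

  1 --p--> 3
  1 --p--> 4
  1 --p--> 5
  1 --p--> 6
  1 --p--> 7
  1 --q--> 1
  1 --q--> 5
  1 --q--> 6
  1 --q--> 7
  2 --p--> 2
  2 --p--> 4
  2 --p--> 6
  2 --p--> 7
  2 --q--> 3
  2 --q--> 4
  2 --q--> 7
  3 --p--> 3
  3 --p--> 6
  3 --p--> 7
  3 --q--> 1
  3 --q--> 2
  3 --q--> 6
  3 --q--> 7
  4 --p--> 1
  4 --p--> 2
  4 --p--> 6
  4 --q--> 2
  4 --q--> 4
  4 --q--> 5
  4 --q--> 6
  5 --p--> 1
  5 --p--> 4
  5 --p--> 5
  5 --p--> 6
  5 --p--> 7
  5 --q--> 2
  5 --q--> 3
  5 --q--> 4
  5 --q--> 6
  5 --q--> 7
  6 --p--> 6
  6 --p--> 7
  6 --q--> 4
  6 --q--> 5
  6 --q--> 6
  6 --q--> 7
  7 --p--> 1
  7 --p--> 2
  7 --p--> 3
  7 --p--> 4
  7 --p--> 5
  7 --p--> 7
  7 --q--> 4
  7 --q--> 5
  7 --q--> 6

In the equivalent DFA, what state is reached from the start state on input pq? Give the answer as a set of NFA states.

Start: {1}.
δ(1,p) = {3, 4, 5, 6, 7}.
Union: {3, 4, 5, 6, 7}.
After p: {3, 4, 5, 6, 7}.
δ(3,q) = {1, 2, 6, 7}; δ(4,q) = {2, 4, 5, 6}; δ(5,q) = {2, 3, 4, 6, 7}; δ(6,q) = {4, 5, 6, 7}; δ(7,q) = {4, 5, 6}.
Union: {1, 2, 3, 4, 5, 6, 7}.
After q: {1, 2, 3, 4, 5, 6, 7}.

{1, 2, 3, 4, 5, 6, 7}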